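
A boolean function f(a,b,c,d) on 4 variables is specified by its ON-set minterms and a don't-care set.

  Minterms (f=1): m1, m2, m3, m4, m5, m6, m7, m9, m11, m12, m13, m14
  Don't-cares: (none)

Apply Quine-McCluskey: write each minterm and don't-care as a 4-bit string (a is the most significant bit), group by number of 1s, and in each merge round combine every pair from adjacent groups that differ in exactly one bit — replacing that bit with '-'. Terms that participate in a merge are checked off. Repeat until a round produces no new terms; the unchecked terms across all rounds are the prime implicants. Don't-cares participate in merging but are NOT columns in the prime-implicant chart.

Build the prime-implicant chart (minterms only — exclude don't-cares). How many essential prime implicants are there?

size-2^0 implicants → 0001(✓)  0010(✓)  0011(✓)  0100(✓)  0101(✓)  0110(✓)  0111(✓)  1001(✓)  1011(✓)  1100(✓)  1101(✓)  1110(✓)
size-2^1 implicants → -001(✓)  -011(✓)  -100(✓)  -101(✓)  -110(✓)  0-01(✓)  0-10(✓)  0-11(✓)  00-1(✓)  001-(✓)  01-0(✓)  01-1(✓)  010-(✓)  011-(✓)  1-01(✓)  10-1(✓)  11-0(✓)  110-(✓)
size-2^2 implicants → --01  -0-1  -1-0  -10-  0--1  0-1-  01--
Unchecked terms (primes): --01, -0-1, -1-0, -10-, 0--1, 0-1-, 01--
Minterm coverage:
  m1 ⊆ --01,-0-1,0--1
  m2 ⊆ 0-1- [E]
  m3 ⊆ -0-1,0--1,0-1-
  m4 ⊆ -1-0,-10-,01--
  m5 ⊆ --01,-10-,0--1,01--
  m6 ⊆ -1-0,0-1-,01--
  m7 ⊆ 0--1,0-1-,01--
  m9 ⊆ --01,-0-1
  m11 ⊆ -0-1 [E]
  m12 ⊆ -1-0,-10-
  m13 ⊆ --01,-10-
  m14 ⊆ -1-0 [E]
E = {-0-1, -1-0, 0-1-}

3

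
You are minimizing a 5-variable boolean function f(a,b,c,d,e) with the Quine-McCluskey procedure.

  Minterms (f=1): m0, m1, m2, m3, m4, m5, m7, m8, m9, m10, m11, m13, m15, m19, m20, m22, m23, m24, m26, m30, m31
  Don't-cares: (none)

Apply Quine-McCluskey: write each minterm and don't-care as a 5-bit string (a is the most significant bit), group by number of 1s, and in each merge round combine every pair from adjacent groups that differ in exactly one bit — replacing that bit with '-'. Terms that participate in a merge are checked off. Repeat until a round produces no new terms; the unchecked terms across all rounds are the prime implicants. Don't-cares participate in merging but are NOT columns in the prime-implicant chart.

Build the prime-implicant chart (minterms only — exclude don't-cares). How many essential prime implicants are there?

size-2^0 implicants → 00000(✓)  00001(✓)  00010(✓)  00011(✓)  00100(✓)  00101(✓)  00111(✓)  01000(✓)  01001(✓)  01010(✓)  01011(✓)  01101(✓)  01111(✓)  10011(✓)  10100(✓)  10110(✓)  10111(✓)  11000(✓)  11010(✓)  11110(✓)  11111(✓)
size-2^1 implicants → -0011(✓)  -0100  -0111(✓)  -1000(✓)  -1010(✓)  -1111(✓)  0-000(✓)  0-001(✓)  0-010(✓)  0-011(✓)  0-101(✓)  0-111(✓)  00-00(✓)  00-01(✓)  00-11(✓)  000-0(✓)  000-1(✓)  0000-(✓)  0001-(✓)  001-1(✓)  0010-(✓)  01-01(✓)  01-11(✓)  010-0(✓)  010-1(✓)  0100-(✓)  0101-(✓)  011-1(✓)  1-110(✓)  1-111(✓)  10-11(✓)  101-0  1011-(✓)  11-10  110-0(✓)  1111-(✓)
size-2^2 implicants → --111  -0-11  -10-0  0--01(✓)  0--11(✓)  0-0-0(✓)  0-0-1(✓)  0-00-(✓)  0-01-(✓)  0-1-1(✓)  00--1(✓)  00-0-  000--(✓)  01--1(✓)  010--(✓)  1-11-
size-2^3 implicants → 0---1  0-0--
Unchecked terms (primes): --111, -0-11, -0100, -10-0, 0---1, 0-0--, 00-0-, 1-11-, 101-0, 11-10
Minterm coverage:
  m0 ⊆ 0-0--,00-0-
  m1 ⊆ 0---1,0-0--,00-0-
  m2 ⊆ 0-0-- [E]
  m3 ⊆ -0-11,0---1,0-0--
  m4 ⊆ -0100,00-0-
  m5 ⊆ 0---1,00-0-
  m7 ⊆ --111,-0-11,0---1
  m8 ⊆ -10-0,0-0--
  m9 ⊆ 0---1,0-0--
  m10 ⊆ -10-0,0-0--
  m11 ⊆ 0---1,0-0--
  m13 ⊆ 0---1 [E]
  m15 ⊆ --111,0---1
  m19 ⊆ -0-11 [E]
  m20 ⊆ -0100,101-0
  m22 ⊆ 1-11-,101-0
  m23 ⊆ --111,-0-11,1-11-
  m24 ⊆ -10-0 [E]
  m26 ⊆ -10-0,11-10
  m30 ⊆ 1-11-,11-10
  m31 ⊆ --111,1-11-
E = {-0-11, -10-0, 0---1, 0-0--}

4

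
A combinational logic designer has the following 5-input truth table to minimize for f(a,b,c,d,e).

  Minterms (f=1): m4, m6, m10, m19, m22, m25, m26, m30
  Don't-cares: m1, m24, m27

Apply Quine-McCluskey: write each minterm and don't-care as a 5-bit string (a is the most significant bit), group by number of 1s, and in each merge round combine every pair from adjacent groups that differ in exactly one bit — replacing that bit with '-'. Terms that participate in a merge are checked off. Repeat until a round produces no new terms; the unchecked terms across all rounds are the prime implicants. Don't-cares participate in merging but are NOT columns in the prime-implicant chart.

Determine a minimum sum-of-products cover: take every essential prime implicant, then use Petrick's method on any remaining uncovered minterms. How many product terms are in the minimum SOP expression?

5

Round 0: 00001 00100✓ 00110✓ 01010✓ 10011✓ 10110✓ 11000✓ 11001✓ 11010✓ 11011✓ 11110✓
Round 1: -0110 -1010 001-0 1-011 1-110 11-10 110-0✓ 110-1✓ 1100-✓ 1101-✓
Round 2: 110--
PIs = {-0110, -1010, 00001, 001-0, 1-011, 1-110, 11-10, 110--}
Coverage chart:
  m4: 001-0 ←essential
  m6: -0110,001-0
  m10: -1010 ←essential
  m19: 1-011 ←essential
  m22: -0110,1-110
  m25: 110-- ←essential
  m26: -1010,11-10,110--
  m30: 1-110,11-10
Essential: -1010, 001-0, 1-011, 110--
Petrick residual → 1-110
Min cover (5 terms): bc'de' + a'b'ce' + ac'de + acde' + abc'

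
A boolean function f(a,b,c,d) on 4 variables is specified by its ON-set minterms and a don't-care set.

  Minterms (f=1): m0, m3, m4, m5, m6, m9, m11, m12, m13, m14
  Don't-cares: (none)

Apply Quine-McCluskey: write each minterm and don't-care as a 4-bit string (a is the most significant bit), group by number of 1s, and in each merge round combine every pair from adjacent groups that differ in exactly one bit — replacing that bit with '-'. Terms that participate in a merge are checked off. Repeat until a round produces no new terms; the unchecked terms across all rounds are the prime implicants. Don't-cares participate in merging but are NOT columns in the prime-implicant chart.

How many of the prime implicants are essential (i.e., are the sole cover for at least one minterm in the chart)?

4

Round 0: 0000✓ 0011✓ 0100✓ 0101✓ 0110✓ 1001✓ 1011✓ 1100✓ 1101✓ 1110✓
Round 1: -011 -100✓ -101✓ -110✓ 0-00 01-0✓ 010-✓ 1-01 10-1 11-0✓ 110-✓
Round 2: -1-0 -10-
PIs = {-011, -1-0, -10-, 0-00, 1-01, 10-1}
Coverage chart:
  m0: 0-00 ←essential
  m3: -011 ←essential
  m4: -1-0,-10-,0-00
  m5: -10- ←essential
  m6: -1-0 ←essential
  m9: 1-01,10-1
  m11: -011,10-1
  m12: -1-0,-10-
  m13: -10-,1-01
  m14: -1-0 ←essential
Essential: -011, -1-0, -10-, 0-00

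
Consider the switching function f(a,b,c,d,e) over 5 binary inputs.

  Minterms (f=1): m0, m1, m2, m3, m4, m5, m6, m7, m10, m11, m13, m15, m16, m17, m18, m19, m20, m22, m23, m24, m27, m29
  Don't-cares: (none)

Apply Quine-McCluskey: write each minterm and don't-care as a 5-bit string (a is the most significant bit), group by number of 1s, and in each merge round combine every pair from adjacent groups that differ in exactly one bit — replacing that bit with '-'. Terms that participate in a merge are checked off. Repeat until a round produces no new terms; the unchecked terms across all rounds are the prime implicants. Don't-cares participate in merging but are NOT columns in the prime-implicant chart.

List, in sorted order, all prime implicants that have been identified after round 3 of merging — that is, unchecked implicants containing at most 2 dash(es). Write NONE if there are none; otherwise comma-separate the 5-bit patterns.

[col 0] 00000*, 00001*, 00010*, 00011*, 00100*, 00101*, 00110*, 00111*, 01010*, 01011*, 01101*, 01111*, 10000*, 10001*, 10010*, 10011*, 10100*, 10110*, 10111*, 11000*, 11011*, 11101*
[col 1] -0000*, -0001*, -0010*, -0011*, -0100*, -0110*, -0111*, -1011*, -1101, 0-010*, 0-011*, 0-101*, 0-111*, 00-00*, 00-01*, 00-10*, 00-11*, 000-0*, 000-1*, 0000-*, 0001-*, 001-0*, 001-1*, 0010-*, 0011-*, 01-11*, 0101-*, 011-1*, 1-000, 1-011*, 10-00*, 10-10*, 10-11*, 100-0*, 100-1*, 1000-*, 1001-*, 101-0*, 1011-*
[col 2] --011, -0-00*, -0-10*, -0-11*, -00-0*, -00-1*, -000-*, -001-*, -01-0*, -011-*, 0--11, 0-01-, 0-1-1, 00--0*, 00--1*, 00-0-*, 00-1-*, 000--*, 001--*, 10--0*, 10-1-*, 100--*
[col 3] -0--0, -0-1-, -00--, 00---
Prime implicants: --011, -0--0, -0-1-, -00--, -1101, 0--11, 0-01-, 0-1-1, 00---, 1-000

--011, -1101, 0--11, 0-01-, 0-1-1, 1-000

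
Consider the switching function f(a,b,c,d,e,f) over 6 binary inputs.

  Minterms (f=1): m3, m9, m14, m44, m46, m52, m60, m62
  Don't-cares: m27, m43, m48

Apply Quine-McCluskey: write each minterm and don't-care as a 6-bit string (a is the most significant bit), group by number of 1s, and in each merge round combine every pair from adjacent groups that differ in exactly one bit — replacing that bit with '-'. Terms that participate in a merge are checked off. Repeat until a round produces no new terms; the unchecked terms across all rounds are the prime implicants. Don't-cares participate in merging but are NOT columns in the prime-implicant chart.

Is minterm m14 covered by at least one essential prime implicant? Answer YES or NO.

YES

size-2^0 implicants → 000011  001001  001110(✓)  011011  101011  101100(✓)  101110(✓)  110000(✓)  110100(✓)  111100(✓)  111110(✓)
size-2^1 implicants → -01110  1-1100(✓)  1-1110(✓)  1011-0(✓)  11-100  110-00  1111-0(✓)
size-2^2 implicants → 1-11-0
Unchecked terms (primes): -01110, 000011, 001001, 011011, 1-11-0, 101011, 11-100, 110-00
Minterm coverage:
  m3 ⊆ 000011 [E]
  m9 ⊆ 001001 [E]
  m14 ⊆ -01110 [E]
  m44 ⊆ 1-11-0 [E]
  m46 ⊆ -01110,1-11-0
  m52 ⊆ 11-100,110-00
  m60 ⊆ 1-11-0,11-100
  m62 ⊆ 1-11-0 [E]
E = {-01110, 000011, 001001, 1-11-0}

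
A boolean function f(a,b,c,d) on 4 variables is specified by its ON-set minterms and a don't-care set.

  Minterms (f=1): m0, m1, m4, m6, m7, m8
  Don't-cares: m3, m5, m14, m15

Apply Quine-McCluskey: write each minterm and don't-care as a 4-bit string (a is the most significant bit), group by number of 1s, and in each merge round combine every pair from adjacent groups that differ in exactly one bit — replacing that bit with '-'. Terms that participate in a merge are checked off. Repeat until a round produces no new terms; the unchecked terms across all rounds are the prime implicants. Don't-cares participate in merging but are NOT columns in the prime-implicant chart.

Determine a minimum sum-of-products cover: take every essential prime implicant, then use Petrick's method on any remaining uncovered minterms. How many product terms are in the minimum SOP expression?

Round 0: 0000✓ 0001✓ 0011✓ 0100✓ 0101✓ 0110✓ 0111✓ 1000✓ 1110✓ 1111✓
Round 1: -000 -110✓ -111✓ 0-00✓ 0-01✓ 0-11✓ 00-1✓ 000-✓ 01-0✓ 01-1✓ 010-✓ 011-✓ 111-✓
Round 2: -11- 0--1 0-0- 01--
PIs = {-000, -11-, 0--1, 0-0-, 01--}
Coverage chart:
  m0: -000,0-0-
  m1: 0--1,0-0-
  m4: 0-0-,01--
  m6: -11-,01--
  m7: -11-,0--1,01--
  m8: -000 ←essential
Essential: -000
Petrick residual → -11-, 0-0-
Min cover (3 terms): b'c'd' + bc + a'c'

3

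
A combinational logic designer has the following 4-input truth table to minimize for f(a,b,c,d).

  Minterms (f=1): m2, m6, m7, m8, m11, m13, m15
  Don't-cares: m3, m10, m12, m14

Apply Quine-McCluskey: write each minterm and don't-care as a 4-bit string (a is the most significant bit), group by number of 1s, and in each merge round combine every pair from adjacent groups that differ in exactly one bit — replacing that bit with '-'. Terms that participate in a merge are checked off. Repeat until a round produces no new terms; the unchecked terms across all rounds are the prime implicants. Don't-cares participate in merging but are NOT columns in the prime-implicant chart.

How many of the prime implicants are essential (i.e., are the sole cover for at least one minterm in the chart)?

3

Round 0: 0010✓ 0011✓ 0110✓ 0111✓ 1000✓ 1010✓ 1011✓ 1100✓ 1101✓ 1110✓ 1111✓
Round 1: -010✓ -011✓ -110✓ -111✓ 0-10✓ 0-11✓ 001-✓ 011-✓ 1-00✓ 1-10✓ 1-11✓ 10-0✓ 101-✓ 11-0✓ 11-1✓ 110-✓ 111-✓
Round 2: --10✓ --11✓ -01-✓ -11-✓ 0-1-✓ 1--0 1-1-✓ 11--
Round 3: --1-
PIs = {--1-, 1--0, 11--}
Coverage chart:
  m2: --1- ←essential
  m6: --1- ←essential
  m7: --1- ←essential
  m8: 1--0 ←essential
  m11: --1- ←essential
  m13: 11-- ←essential
  m15: --1-,11--
Essential: --1-, 1--0, 11--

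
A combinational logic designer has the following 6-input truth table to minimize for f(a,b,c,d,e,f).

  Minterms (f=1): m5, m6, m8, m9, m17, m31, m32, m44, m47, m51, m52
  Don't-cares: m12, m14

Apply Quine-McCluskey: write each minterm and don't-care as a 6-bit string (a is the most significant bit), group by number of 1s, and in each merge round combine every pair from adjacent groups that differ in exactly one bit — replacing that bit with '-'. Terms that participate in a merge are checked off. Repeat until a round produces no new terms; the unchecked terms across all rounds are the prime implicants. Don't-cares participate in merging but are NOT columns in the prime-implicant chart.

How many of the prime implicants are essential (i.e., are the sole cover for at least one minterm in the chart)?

Round 0: 000101 000110✓ 001000✓ 001001✓ 001100✓ 001110✓ 010001 011111 100000 101100✓ 101111 110011 110100
Round 1: -01100 00-110 001-00 00100- 0011-0
PIs = {-01100, 00-110, 000101, 001-00, 00100-, 0011-0, 010001, 011111, 100000, 101111, 110011, 110100}
Coverage chart:
  m5: 000101 ←essential
  m6: 00-110 ←essential
  m8: 001-00,00100-
  m9: 00100- ←essential
  m17: 010001 ←essential
  m31: 011111 ←essential
  m32: 100000 ←essential
  m44: -01100 ←essential
  m47: 101111 ←essential
  m51: 110011 ←essential
  m52: 110100 ←essential
Essential: -01100, 00-110, 000101, 00100-, 010001, 011111, 100000, 101111, 110011, 110100

10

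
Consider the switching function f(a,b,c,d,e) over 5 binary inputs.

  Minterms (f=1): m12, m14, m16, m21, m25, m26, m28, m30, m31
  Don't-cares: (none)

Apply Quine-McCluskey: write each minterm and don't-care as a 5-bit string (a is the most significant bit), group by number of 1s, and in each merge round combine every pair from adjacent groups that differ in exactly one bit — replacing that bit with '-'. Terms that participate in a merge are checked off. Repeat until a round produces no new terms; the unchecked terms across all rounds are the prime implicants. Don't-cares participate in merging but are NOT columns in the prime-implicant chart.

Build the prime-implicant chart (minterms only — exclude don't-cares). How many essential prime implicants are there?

6

size-2^0 implicants → 01100(✓)  01110(✓)  10000  10101  11001  11010(✓)  11100(✓)  11110(✓)  11111(✓)
size-2^1 implicants → -1100(✓)  -1110(✓)  011-0(✓)  11-10  111-0(✓)  1111-
size-2^2 implicants → -11-0
Unchecked terms (primes): -11-0, 10000, 10101, 11-10, 11001, 1111-
Minterm coverage:
  m12 ⊆ -11-0 [E]
  m14 ⊆ -11-0 [E]
  m16 ⊆ 10000 [E]
  m21 ⊆ 10101 [E]
  m25 ⊆ 11001 [E]
  m26 ⊆ 11-10 [E]
  m28 ⊆ -11-0 [E]
  m30 ⊆ -11-0,11-10,1111-
  m31 ⊆ 1111- [E]
E = {-11-0, 10000, 10101, 11-10, 11001, 1111-}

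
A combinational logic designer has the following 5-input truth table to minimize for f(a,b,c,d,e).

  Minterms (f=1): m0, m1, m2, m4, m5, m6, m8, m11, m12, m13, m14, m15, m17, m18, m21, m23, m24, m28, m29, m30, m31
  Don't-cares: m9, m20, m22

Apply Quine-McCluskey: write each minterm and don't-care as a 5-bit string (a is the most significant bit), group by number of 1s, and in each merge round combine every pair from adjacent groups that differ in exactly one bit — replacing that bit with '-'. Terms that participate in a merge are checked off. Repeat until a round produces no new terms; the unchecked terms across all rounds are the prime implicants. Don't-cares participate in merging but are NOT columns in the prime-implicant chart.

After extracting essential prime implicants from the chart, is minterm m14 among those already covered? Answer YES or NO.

NO

size-2^0 implicants → 00000(✓)  00001(✓)  00010(✓)  00100(✓)  00101(✓)  00110(✓)  01000(✓)  01001(✓)  01011(✓)  01100(✓)  01101(✓)  01110(✓)  01111(✓)  10001(✓)  10010(✓)  10100(✓)  10101(✓)  10110(✓)  10111(✓)  11000(✓)  11100(✓)  11101(✓)  11110(✓)  11111(✓)
size-2^1 implicants → -0001(✓)  -0010(✓)  -0100(✓)  -0101(✓)  -0110(✓)  -1000(✓)  -1100(✓)  -1101(✓)  -1110(✓)  -1111(✓)  0-000(✓)  0-001(✓)  0-100(✓)  0-101(✓)  0-110(✓)  00-00(✓)  00-01(✓)  00-10(✓)  000-0(✓)  0000-(✓)  001-0(✓)  0010-(✓)  01-00(✓)  01-01(✓)  01-11(✓)  010-1(✓)  0100-(✓)  011-0(✓)  011-1(✓)  0110-(✓)  0111-(✓)  1-100(✓)  1-101(✓)  1-110(✓)  1-111(✓)  10-01(✓)  10-10(✓)  101-0(✓)  101-1(✓)  1010-(✓)  1011-(✓)  11-00(✓)  111-0(✓)  111-1(✓)  1110-(✓)  1111-(✓)
size-2^2 implicants → --100(✓)  --101(✓)  --110(✓)  -0-01  -0-10  -01-0(✓)  -010-(✓)  -1-00  -11-0(✓)  -11-1(✓)  -110-(✓)  -111-(✓)  0--00(✓)  0--01(✓)  0-00-(✓)  0-1-0(✓)  0-10-(✓)  00--0  00-0-(✓)  01--1  01-0-(✓)  011--(✓)  1-1-0(✓)  1-1-1(✓)  1-10-(✓)  1-11-(✓)  101--(✓)  111--(✓)
size-2^3 implicants → --1-0  --10-  -11--  0--0-  1-1--
Unchecked terms (primes): --1-0, --10-, -0-01, -0-10, -1-00, -11--, 0--0-, 00--0, 01--1, 1-1--
Minterm coverage:
  m0 ⊆ 0--0-,00--0
  m1 ⊆ -0-01,0--0-
  m2 ⊆ -0-10,00--0
  m4 ⊆ --1-0,--10-,0--0-,00--0
  m5 ⊆ --10-,-0-01,0--0-
  m6 ⊆ --1-0,-0-10,00--0
  m8 ⊆ -1-00,0--0-
  m11 ⊆ 01--1 [E]
  m12 ⊆ --1-0,--10-,-1-00,-11--,0--0-
  m13 ⊆ --10-,-11--,0--0-,01--1
  m14 ⊆ --1-0,-11--
  m15 ⊆ -11--,01--1
  m17 ⊆ -0-01 [E]
  m18 ⊆ -0-10 [E]
  m21 ⊆ --10-,-0-01,1-1--
  m23 ⊆ 1-1-- [E]
  m24 ⊆ -1-00 [E]
  m28 ⊆ --1-0,--10-,-1-00,-11--,1-1--
  m29 ⊆ --10-,-11--,1-1--
  m30 ⊆ --1-0,-11--,1-1--
  m31 ⊆ -11--,1-1--
E = {-0-01, -0-10, -1-00, 01--1, 1-1--}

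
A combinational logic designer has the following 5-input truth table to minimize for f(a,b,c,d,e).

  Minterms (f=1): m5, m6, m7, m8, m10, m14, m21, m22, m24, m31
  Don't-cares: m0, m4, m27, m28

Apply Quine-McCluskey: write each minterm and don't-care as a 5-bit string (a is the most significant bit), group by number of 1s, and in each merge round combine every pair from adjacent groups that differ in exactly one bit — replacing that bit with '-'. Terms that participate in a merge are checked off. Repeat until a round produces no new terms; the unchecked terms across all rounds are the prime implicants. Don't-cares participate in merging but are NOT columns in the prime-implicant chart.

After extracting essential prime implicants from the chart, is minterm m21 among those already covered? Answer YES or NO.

Round 0: 00000✓ 00100✓ 00101✓ 00110✓ 00111✓ 01000✓ 01010✓ 01110✓ 10101✓ 10110✓ 11000✓ 11011✓ 11100✓ 11111✓
Round 1: -0101 -0110 -1000 0-000 0-110 00-00 001-0✓ 001-1✓ 0010-✓ 0011-✓ 01-10 010-0 11-00 11-11
Round 2: 001--
PIs = {-0101, -0110, -1000, 0-000, 0-110, 00-00, 001--, 01-10, 010-0, 11-00, 11-11}
Coverage chart:
  m5: -0101,001--
  m6: -0110,0-110,001--
  m7: 001-- ←essential
  m8: -1000,0-000,010-0
  m10: 01-10,010-0
  m14: 0-110,01-10
  m21: -0101 ←essential
  m22: -0110 ←essential
  m24: -1000,11-00
  m31: 11-11 ←essential
Essential: -0101, -0110, 001--, 11-11

YES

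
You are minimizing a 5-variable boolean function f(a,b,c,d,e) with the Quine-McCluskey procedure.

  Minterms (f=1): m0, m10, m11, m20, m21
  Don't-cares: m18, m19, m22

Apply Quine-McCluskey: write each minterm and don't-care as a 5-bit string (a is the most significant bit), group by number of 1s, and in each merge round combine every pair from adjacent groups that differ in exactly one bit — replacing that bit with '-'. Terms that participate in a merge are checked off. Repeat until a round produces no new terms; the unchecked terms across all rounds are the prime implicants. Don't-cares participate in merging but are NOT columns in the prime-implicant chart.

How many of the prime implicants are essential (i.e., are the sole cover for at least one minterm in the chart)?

3

size-2^0 implicants → 00000  01010(✓)  01011(✓)  10010(✓)  10011(✓)  10100(✓)  10101(✓)  10110(✓)
size-2^1 implicants → 0101-  10-10  1001-  101-0  1010-
Unchecked terms (primes): 00000, 0101-, 10-10, 1001-, 101-0, 1010-
Minterm coverage:
  m0 ⊆ 00000 [E]
  m10 ⊆ 0101- [E]
  m11 ⊆ 0101- [E]
  m20 ⊆ 101-0,1010-
  m21 ⊆ 1010- [E]
E = {00000, 0101-, 1010-}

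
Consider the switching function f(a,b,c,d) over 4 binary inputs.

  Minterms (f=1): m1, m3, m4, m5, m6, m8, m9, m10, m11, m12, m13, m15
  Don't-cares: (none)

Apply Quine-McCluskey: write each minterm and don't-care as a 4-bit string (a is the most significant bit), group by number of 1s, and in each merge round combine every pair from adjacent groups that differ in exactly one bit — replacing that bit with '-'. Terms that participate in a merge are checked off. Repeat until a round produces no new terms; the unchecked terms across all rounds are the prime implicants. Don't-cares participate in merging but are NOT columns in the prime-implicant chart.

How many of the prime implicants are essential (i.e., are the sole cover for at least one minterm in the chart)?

[col 0] 0001*, 0011*, 0100*, 0101*, 0110*, 1000*, 1001*, 1010*, 1011*, 1100*, 1101*, 1111*
[col 1] -001*, -011*, -100*, -101*, 0-01*, 00-1*, 01-0, 010-*, 1-00*, 1-01*, 1-11*, 10-0*, 10-1*, 100-*, 101-*, 11-1*, 110-*
[col 2] --01, -0-1, -10-, 1--1, 1-0-, 10--
Prime implicants: --01, -0-1, -10-, 01-0, 1--1, 1-0-, 10--
PI chart (minterm → PIs covering it):
  1 | --01,-0-1
  3 | -0-1  (sole → essential)
  4 | -10-,01-0
  5 | --01,-10-
  6 | 01-0  (sole → essential)
  8 | 1-0-,10--
  9 | --01,-0-1,1--1,1-0-,10--
  10 | 10--  (sole → essential)
  11 | -0-1,1--1,10--
  12 | -10-,1-0-
  13 | --01,-10-,1--1,1-0-
  15 | 1--1  (sole → essential)
Essential prime implicants: -0-1, 01-0, 1--1, 10--

4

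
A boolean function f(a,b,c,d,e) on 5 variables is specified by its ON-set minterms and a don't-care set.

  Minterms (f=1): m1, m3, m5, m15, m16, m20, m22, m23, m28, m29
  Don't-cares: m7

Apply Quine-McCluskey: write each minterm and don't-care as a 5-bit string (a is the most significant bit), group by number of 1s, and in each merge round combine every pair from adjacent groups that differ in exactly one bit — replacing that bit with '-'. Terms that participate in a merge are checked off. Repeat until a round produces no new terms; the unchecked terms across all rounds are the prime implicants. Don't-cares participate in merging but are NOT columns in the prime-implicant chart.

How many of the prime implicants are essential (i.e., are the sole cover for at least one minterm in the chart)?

4

Round 0: 00001✓ 00011✓ 00101✓ 00111✓ 01111✓ 10000✓ 10100✓ 10110✓ 10111✓ 11100✓ 11101✓
Round 1: -0111 0-111 00-01✓ 00-11✓ 000-1✓ 001-1✓ 1-100 10-00 101-0 1011- 1110-
Round 2: 00--1
PIs = {-0111, 0-111, 00--1, 1-100, 10-00, 101-0, 1011-, 1110-}
Coverage chart:
  m1: 00--1 ←essential
  m3: 00--1 ←essential
  m5: 00--1 ←essential
  m15: 0-111 ←essential
  m16: 10-00 ←essential
  m20: 1-100,10-00,101-0
  m22: 101-0,1011-
  m23: -0111,1011-
  m28: 1-100,1110-
  m29: 1110- ←essential
Essential: 0-111, 00--1, 10-00, 1110-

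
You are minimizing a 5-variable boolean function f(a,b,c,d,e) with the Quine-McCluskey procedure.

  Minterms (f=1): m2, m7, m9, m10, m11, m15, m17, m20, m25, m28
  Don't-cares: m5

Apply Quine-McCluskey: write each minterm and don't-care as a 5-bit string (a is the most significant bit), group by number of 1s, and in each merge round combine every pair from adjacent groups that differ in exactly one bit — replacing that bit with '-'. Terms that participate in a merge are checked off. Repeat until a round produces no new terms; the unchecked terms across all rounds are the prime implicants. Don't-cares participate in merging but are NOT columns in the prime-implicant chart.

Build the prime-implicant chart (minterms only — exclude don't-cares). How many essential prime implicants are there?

[col 0] 00010*, 00101*, 00111*, 01001*, 01010*, 01011*, 01111*, 10001*, 10100*, 11001*, 11100*
[col 1] -1001, 0-010, 0-111, 001-1, 01-11, 010-1, 0101-, 1-001, 1-100
Prime implicants: -1001, 0-010, 0-111, 001-1, 01-11, 010-1, 0101-, 1-001, 1-100
PI chart (minterm → PIs covering it):
  2 | 0-010  (sole → essential)
  7 | 0-111,001-1
  9 | -1001,010-1
  10 | 0-010,0101-
  11 | 01-11,010-1,0101-
  15 | 0-111,01-11
  17 | 1-001  (sole → essential)
  20 | 1-100  (sole → essential)
  25 | -1001,1-001
  28 | 1-100  (sole → essential)
Essential prime implicants: 0-010, 1-001, 1-100

3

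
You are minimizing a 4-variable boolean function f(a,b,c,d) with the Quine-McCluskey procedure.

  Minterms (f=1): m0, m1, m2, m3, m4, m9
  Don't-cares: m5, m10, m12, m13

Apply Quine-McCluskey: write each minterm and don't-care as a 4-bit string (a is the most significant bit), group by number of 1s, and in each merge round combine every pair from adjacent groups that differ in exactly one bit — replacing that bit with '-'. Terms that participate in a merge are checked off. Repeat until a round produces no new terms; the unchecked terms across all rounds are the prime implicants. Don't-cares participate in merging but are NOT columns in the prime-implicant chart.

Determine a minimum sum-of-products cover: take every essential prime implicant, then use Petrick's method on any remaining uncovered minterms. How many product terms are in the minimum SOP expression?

3

Round 0: 0000✓ 0001✓ 0010✓ 0011✓ 0100✓ 0101✓ 1001✓ 1010✓ 1100✓ 1101✓
Round 1: -001✓ -010 -100✓ -101✓ 0-00✓ 0-01✓ 00-0✓ 00-1✓ 000-✓ 001-✓ 010-✓ 1-01✓ 110-✓
Round 2: --01 -10- 0-0- 00--
PIs = {--01, -010, -10-, 0-0-, 00--}
Coverage chart:
  m0: 0-0-,00--
  m1: --01,0-0-,00--
  m2: -010,00--
  m3: 00-- ←essential
  m4: -10-,0-0-
  m9: --01 ←essential
Essential: --01, 00--
Petrick residual → -10-
Min cover (3 terms): c'd + bc' + a'b'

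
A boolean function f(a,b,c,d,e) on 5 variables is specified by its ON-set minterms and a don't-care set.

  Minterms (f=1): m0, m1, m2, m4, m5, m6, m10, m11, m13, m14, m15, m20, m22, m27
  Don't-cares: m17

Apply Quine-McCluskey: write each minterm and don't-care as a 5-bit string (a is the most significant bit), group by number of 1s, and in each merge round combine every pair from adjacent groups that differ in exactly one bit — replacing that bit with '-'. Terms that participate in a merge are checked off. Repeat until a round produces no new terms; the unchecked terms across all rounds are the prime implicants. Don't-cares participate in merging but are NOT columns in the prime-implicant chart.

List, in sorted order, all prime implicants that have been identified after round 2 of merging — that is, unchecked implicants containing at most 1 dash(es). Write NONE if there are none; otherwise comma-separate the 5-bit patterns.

-0001, -1011, 0-101, 011-1

size-2^0 implicants → 00000(✓)  00001(✓)  00010(✓)  00100(✓)  00101(✓)  00110(✓)  01010(✓)  01011(✓)  01101(✓)  01110(✓)  01111(✓)  10001(✓)  10100(✓)  10110(✓)  11011(✓)
size-2^1 implicants → -0001  -0100(✓)  -0110(✓)  -1011  0-010(✓)  0-101  0-110(✓)  00-00(✓)  00-01(✓)  00-10(✓)  000-0(✓)  0000-(✓)  001-0(✓)  0010-(✓)  01-10(✓)  01-11(✓)  0101-(✓)  011-1  0111-(✓)  101-0(✓)
size-2^2 implicants → -01-0  0--10  00--0  00-0-  01-1-
Unchecked terms (primes): -0001, -01-0, -1011, 0--10, 0-101, 00--0, 00-0-, 01-1-, 011-1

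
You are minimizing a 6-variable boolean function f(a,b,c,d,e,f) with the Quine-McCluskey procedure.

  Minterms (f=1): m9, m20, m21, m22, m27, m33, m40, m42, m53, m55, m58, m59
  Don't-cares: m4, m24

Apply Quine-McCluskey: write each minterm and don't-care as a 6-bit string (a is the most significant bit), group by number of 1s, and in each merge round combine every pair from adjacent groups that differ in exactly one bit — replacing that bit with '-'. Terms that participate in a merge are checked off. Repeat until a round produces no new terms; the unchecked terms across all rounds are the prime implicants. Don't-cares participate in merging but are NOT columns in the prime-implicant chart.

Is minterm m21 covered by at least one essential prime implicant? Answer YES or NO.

NO

size-2^0 implicants → 000100(✓)  001001  010100(✓)  010101(✓)  010110(✓)  011000  011011(✓)  100001  101000(✓)  101010(✓)  110101(✓)  110111(✓)  111010(✓)  111011(✓)
size-2^1 implicants → -10101  -11011  0-0100  0101-0  01010-  1-1010  1010-0  1101-1  11101-
Unchecked terms (primes): -10101, -11011, 0-0100, 001001, 0101-0, 01010-, 011000, 1-1010, 100001, 1010-0, 1101-1, 11101-
Minterm coverage:
  m9 ⊆ 001001 [E]
  m20 ⊆ 0-0100,0101-0,01010-
  m21 ⊆ -10101,01010-
  m22 ⊆ 0101-0 [E]
  m27 ⊆ -11011 [E]
  m33 ⊆ 100001 [E]
  m40 ⊆ 1010-0 [E]
  m42 ⊆ 1-1010,1010-0
  m53 ⊆ -10101,1101-1
  m55 ⊆ 1101-1 [E]
  m58 ⊆ 1-1010,11101-
  m59 ⊆ -11011,11101-
E = {-11011, 001001, 0101-0, 100001, 1010-0, 1101-1}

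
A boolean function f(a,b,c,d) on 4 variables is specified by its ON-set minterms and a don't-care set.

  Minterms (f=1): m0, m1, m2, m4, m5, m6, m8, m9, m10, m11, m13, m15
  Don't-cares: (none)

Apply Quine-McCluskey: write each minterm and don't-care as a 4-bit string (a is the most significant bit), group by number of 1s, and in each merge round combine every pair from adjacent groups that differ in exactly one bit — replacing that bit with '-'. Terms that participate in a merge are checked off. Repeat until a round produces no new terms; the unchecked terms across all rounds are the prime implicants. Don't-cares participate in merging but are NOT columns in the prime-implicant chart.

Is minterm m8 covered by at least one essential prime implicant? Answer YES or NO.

size-2^0 implicants → 0000(✓)  0001(✓)  0010(✓)  0100(✓)  0101(✓)  0110(✓)  1000(✓)  1001(✓)  1010(✓)  1011(✓)  1101(✓)  1111(✓)
size-2^1 implicants → -000(✓)  -001(✓)  -010(✓)  -101(✓)  0-00(✓)  0-01(✓)  0-10(✓)  00-0(✓)  000-(✓)  01-0(✓)  010-(✓)  1-01(✓)  1-11(✓)  10-0(✓)  10-1(✓)  100-(✓)  101-(✓)  11-1(✓)
size-2^2 implicants → --01  -0-0  -00-  0--0  0-0-  1--1  10--
Unchecked terms (primes): --01, -0-0, -00-, 0--0, 0-0-, 1--1, 10--
Minterm coverage:
  m0 ⊆ -0-0,-00-,0--0,0-0-
  m1 ⊆ --01,-00-,0-0-
  m2 ⊆ -0-0,0--0
  m4 ⊆ 0--0,0-0-
  m5 ⊆ --01,0-0-
  m6 ⊆ 0--0 [E]
  m8 ⊆ -0-0,-00-,10--
  m9 ⊆ --01,-00-,1--1,10--
  m10 ⊆ -0-0,10--
  m11 ⊆ 1--1,10--
  m13 ⊆ --01,1--1
  m15 ⊆ 1--1 [E]
E = {0--0, 1--1}

NO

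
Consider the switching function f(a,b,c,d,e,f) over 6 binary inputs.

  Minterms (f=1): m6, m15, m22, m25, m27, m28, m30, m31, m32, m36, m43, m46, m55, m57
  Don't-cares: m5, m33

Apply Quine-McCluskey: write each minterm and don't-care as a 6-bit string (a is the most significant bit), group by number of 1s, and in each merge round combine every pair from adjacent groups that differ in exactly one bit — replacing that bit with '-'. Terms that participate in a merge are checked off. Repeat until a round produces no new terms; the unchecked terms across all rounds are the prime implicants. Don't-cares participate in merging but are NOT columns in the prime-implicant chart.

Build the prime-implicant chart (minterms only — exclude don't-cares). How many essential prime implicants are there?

[col 0] 000101, 000110*, 001111*, 010110*, 011001*, 011011*, 011100*, 011110*, 011111*, 100000*, 100001*, 100100*, 101011, 101110, 110111, 111001*
[col 1] -11001, 0-0110, 0-1111, 01-110, 011-11, 0110-1, 0111-0, 01111-, 100-00, 10000-
Prime implicants: -11001, 0-0110, 0-1111, 000101, 01-110, 011-11, 0110-1, 0111-0, 01111-, 100-00, 10000-, 101011, 101110, 110111
PI chart (minterm → PIs covering it):
  6 | 0-0110  (sole → essential)
  15 | 0-1111  (sole → essential)
  22 | 0-0110,01-110
  25 | -11001,0110-1
  27 | 011-11,0110-1
  28 | 0111-0  (sole → essential)
  30 | 01-110,0111-0,01111-
  31 | 0-1111,011-11,01111-
  32 | 100-00,10000-
  36 | 100-00  (sole → essential)
  43 | 101011  (sole → essential)
  46 | 101110  (sole → essential)
  55 | 110111  (sole → essential)
  57 | -11001  (sole → essential)
Essential prime implicants: -11001, 0-0110, 0-1111, 0111-0, 100-00, 101011, 101110, 110111

8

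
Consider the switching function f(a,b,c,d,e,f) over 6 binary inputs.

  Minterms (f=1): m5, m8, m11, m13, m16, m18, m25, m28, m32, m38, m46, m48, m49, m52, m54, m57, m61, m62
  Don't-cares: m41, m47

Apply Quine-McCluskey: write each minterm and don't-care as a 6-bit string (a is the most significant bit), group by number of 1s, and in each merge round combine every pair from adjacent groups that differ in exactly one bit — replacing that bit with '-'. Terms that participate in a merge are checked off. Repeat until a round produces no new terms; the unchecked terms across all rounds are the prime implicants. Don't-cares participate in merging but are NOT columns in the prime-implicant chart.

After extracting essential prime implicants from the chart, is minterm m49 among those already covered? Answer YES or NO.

[col 0] 000101*, 001000, 001011, 001101*, 010000*, 010010*, 011001*, 011100, 100000*, 100110*, 101001*, 101110*, 101111*, 110000*, 110001*, 110100*, 110110*, 111001*, 111101*, 111110*
[col 1] -10000, -11001, 00-101, 0100-0, 1-0000, 1-0110*, 1-1001, 1-1110*, 10-110*, 10111-, 11-001, 11-110*, 110-00, 11000-, 1101-0, 111-01
[col 2] 1--110
Prime implicants: -10000, -11001, 00-101, 001000, 001011, 0100-0, 011100, 1--110, 1-0000, 1-1001, 10111-, 11-001, 110-00, 11000-, 1101-0, 111-01
PI chart (minterm → PIs covering it):
  5 | 00-101  (sole → essential)
  8 | 001000  (sole → essential)
  11 | 001011  (sole → essential)
  13 | 00-101  (sole → essential)
  16 | -10000,0100-0
  18 | 0100-0  (sole → essential)
  25 | -11001  (sole → essential)
  28 | 011100  (sole → essential)
  32 | 1-0000  (sole → essential)
  38 | 1--110  (sole → essential)
  46 | 1--110,10111-
  48 | -10000,1-0000,110-00,11000-
  49 | 11-001,11000-
  52 | 110-00,1101-0
  54 | 1--110,1101-0
  57 | -11001,1-1001,11-001,111-01
  61 | 111-01  (sole → essential)
  62 | 1--110  (sole → essential)
Essential prime implicants: -11001, 00-101, 001000, 001011, 0100-0, 011100, 1--110, 1-0000, 111-01

NO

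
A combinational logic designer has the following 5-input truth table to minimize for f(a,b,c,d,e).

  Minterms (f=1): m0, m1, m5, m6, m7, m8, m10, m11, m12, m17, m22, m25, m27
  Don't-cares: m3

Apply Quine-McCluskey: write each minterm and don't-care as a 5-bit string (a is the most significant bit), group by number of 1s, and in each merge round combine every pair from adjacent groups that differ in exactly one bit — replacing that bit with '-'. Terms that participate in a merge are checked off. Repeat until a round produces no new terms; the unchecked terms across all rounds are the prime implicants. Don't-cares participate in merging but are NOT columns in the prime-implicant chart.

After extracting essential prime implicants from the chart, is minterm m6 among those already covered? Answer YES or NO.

size-2^0 implicants → 00000(✓)  00001(✓)  00011(✓)  00101(✓)  00110(✓)  00111(✓)  01000(✓)  01010(✓)  01011(✓)  01100(✓)  10001(✓)  10110(✓)  11001(✓)  11011(✓)
size-2^1 implicants → -0001  -0110  -1011  0-000  0-011  00-01(✓)  00-11(✓)  000-1(✓)  0000-  001-1(✓)  0011-  01-00  010-0  0101-  1-001  110-1
size-2^2 implicants → 00--1
Unchecked terms (primes): -0001, -0110, -1011, 0-000, 0-011, 00--1, 0000-, 0011-, 01-00, 010-0, 0101-, 1-001, 110-1
Minterm coverage:
  m0 ⊆ 0-000,0000-
  m1 ⊆ -0001,00--1,0000-
  m5 ⊆ 00--1 [E]
  m6 ⊆ -0110,0011-
  m7 ⊆ 00--1,0011-
  m8 ⊆ 0-000,01-00,010-0
  m10 ⊆ 010-0,0101-
  m11 ⊆ -1011,0-011,0101-
  m12 ⊆ 01-00 [E]
  m17 ⊆ -0001,1-001
  m22 ⊆ -0110 [E]
  m25 ⊆ 1-001,110-1
  m27 ⊆ -1011,110-1
E = {-0110, 00--1, 01-00}

YES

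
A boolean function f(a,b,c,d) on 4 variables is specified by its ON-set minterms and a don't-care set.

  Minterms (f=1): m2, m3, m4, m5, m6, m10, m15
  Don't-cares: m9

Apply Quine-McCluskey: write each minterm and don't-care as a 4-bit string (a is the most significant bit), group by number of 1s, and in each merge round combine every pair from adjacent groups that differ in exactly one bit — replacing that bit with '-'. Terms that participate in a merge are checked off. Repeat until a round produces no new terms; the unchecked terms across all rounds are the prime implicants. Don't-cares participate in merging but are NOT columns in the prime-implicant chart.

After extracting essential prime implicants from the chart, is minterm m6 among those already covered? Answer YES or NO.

NO

Round 0: 0010✓ 0011✓ 0100✓ 0101✓ 0110✓ 1001 1010✓ 1111
Round 1: -010 0-10 001- 01-0 010-
PIs = {-010, 0-10, 001-, 01-0, 010-, 1001, 1111}
Coverage chart:
  m2: -010,0-10,001-
  m3: 001- ←essential
  m4: 01-0,010-
  m5: 010- ←essential
  m6: 0-10,01-0
  m10: -010 ←essential
  m15: 1111 ←essential
Essential: -010, 001-, 010-, 1111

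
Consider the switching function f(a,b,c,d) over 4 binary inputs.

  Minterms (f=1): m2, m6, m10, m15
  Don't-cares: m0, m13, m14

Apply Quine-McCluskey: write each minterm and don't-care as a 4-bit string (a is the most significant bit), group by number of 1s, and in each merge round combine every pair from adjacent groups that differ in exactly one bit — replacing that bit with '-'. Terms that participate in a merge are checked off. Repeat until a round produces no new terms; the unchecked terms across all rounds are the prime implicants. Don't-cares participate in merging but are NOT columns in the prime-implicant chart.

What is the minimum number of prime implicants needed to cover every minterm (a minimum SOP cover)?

Round 0: 0000✓ 0010✓ 0110✓ 1010✓ 1101✓ 1110✓ 1111✓
Round 1: -010✓ -110✓ 0-10✓ 00-0 1-10✓ 11-1 111-
Round 2: --10
PIs = {--10, 00-0, 11-1, 111-}
Coverage chart:
  m2: --10,00-0
  m6: --10 ←essential
  m10: --10 ←essential
  m15: 11-1,111-
Essential: --10
Petrick residual → 11-1
Min cover (2 terms): cd' + abd

2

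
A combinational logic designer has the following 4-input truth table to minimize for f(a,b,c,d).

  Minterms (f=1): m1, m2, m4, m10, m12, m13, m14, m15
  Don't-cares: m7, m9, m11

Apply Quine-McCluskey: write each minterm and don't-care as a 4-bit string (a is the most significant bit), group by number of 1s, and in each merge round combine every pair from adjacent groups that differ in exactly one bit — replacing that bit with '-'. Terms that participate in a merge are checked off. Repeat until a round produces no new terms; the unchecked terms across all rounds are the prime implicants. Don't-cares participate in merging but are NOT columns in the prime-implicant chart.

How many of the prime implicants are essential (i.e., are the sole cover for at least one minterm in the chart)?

3

size-2^0 implicants → 0001(✓)  0010(✓)  0100(✓)  0111(✓)  1001(✓)  1010(✓)  1011(✓)  1100(✓)  1101(✓)  1110(✓)  1111(✓)
size-2^1 implicants → -001  -010  -100  -111  1-01(✓)  1-10(✓)  1-11(✓)  10-1(✓)  101-(✓)  11-0(✓)  11-1(✓)  110-(✓)  111-(✓)
size-2^2 implicants → 1--1  1-1-  11--
Unchecked terms (primes): -001, -010, -100, -111, 1--1, 1-1-, 11--
Minterm coverage:
  m1 ⊆ -001 [E]
  m2 ⊆ -010 [E]
  m4 ⊆ -100 [E]
  m10 ⊆ -010,1-1-
  m12 ⊆ -100,11--
  m13 ⊆ 1--1,11--
  m14 ⊆ 1-1-,11--
  m15 ⊆ -111,1--1,1-1-,11--
E = {-001, -010, -100}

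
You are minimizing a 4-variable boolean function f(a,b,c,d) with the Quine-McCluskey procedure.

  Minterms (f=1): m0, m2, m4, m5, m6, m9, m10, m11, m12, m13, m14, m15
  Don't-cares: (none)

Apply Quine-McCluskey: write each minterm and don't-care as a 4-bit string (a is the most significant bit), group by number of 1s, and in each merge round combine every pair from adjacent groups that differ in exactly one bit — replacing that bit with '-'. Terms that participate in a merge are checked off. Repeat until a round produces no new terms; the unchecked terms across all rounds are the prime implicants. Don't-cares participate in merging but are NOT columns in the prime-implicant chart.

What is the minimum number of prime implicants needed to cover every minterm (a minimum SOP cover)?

4

size-2^0 implicants → 0000(✓)  0010(✓)  0100(✓)  0101(✓)  0110(✓)  1001(✓)  1010(✓)  1011(✓)  1100(✓)  1101(✓)  1110(✓)  1111(✓)
size-2^1 implicants → -010(✓)  -100(✓)  -101(✓)  -110(✓)  0-00(✓)  0-10(✓)  00-0(✓)  01-0(✓)  010-(✓)  1-01(✓)  1-10(✓)  1-11(✓)  10-1(✓)  101-(✓)  11-0(✓)  11-1(✓)  110-(✓)  111-(✓)
size-2^2 implicants → --10  -1-0  -10-  0--0  1--1  1-1-  11--
Unchecked terms (primes): --10, -1-0, -10-, 0--0, 1--1, 1-1-, 11--
Minterm coverage:
  m0 ⊆ 0--0 [E]
  m2 ⊆ --10,0--0
  m4 ⊆ -1-0,-10-,0--0
  m5 ⊆ -10- [E]
  m6 ⊆ --10,-1-0,0--0
  m9 ⊆ 1--1 [E]
  m10 ⊆ --10,1-1-
  m11 ⊆ 1--1,1-1-
  m12 ⊆ -1-0,-10-,11--
  m13 ⊆ -10-,1--1,11--
  m14 ⊆ --10,-1-0,1-1-,11--
  m15 ⊆ 1--1,1-1-,11--
E = {-10-, 0--0, 1--1}
Petrick residual → --10
Cover = cd' + bc' + a'd' + ad  |cover|=4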